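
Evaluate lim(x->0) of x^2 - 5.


Since polynomials are continuous, we use direct substitution.
lim(x->0) of x^2 - 5
= 1 * 0^2 + 0 * 0 - 5
= 0 + 0 - 5
= -5

-5


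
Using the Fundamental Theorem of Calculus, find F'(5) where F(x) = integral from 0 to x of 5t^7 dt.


By the Fundamental Theorem of Calculus (Part 1):
If F(x) = integral from 0 to x of f(t) dt, then F'(x) = f(x)
Here f(t) = 5t^7
So F'(x) = 5x^7
Evaluate at x = 5:
F'(5) = 5 * 5^7
= 5 * 78125
= 390625

390625


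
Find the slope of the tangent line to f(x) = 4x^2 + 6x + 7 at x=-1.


The slope of the tangent line equals f'(x) at the point.
f(x) = 4x^2 + 6x + 7
f'(x) = 8x + 6
At x = -1:
f'(-1) = 8 * (-1) + 6
= -8 + 6
= -2

-2


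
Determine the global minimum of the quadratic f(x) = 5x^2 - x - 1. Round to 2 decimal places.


For a quadratic f(x) = ax^2 + bx + c with a > 0, the minimum is at the vertex.
Vertex x-coordinate: x = -b/(2a)
x = -(-1) / (2 * 5)
x = 1/10
Substitute back to find the minimum value:
f(1/10) = 5 * (1/10)^2 - 1 * (1/10) - 1
= 1/20 - 1/10 - 1
= -21/20 = -1.05

-1.05


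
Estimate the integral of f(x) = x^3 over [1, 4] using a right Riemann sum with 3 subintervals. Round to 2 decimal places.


Right Riemann sum uses right endpoints of each subinterval.
Interval: [1, 4], n = 3
dx = (4 - 1) / 3 = 1
Right endpoints: [2, 3, 4]
f values: [8, 27, 64]
Sum = dx * (sum of f values)
= 1 * 99
= 99 = 99.00

99.00


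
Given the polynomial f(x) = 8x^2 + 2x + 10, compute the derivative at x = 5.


Differentiate term by term using power and sum rules:
f(x) = 8x^2 + 2x + 10
f'(x) = 16x + 2
Substitute x = 5:
f'(5) = 16 * 5 + 2
= 80 + 2
= 82

82


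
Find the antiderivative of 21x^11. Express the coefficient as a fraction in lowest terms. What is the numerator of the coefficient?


Apply the power rule for integration:
integral of ax^n dx = a/(n+1) * x^(n+1) + C
integral of 21x^11 dx
= 21/12 * x^12 + C
= 7/4 * x^12 + C
The coefficient in lowest terms is 7/4, and its numerator is 7

7


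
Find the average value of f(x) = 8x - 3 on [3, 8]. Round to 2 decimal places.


Average value = 1/(b-a) * integral from a to b of f(x) dx
First compute the integral of 8x - 3:
F(x) = 4x^2 - 3x
F(8) = 4 * 64 - 3 * 8 = 232
F(3) = 4 * 9 - 3 * 3 = 27
Integral = 232 - 27 = 205
Average = 205 / (8 - 3) = 205 / 5
= 41 = 41.00

41.00


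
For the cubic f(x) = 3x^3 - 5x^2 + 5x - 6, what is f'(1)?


Differentiate f(x) = 3x^3 - 5x^2 + 5x - 6 term by term:
f'(x) = 9x^2 - 10x + 5
Substitute x = 1:
f'(1) = 9 * 1^2 - 10 * 1 + 5
= 9 - 10 + 5
= 4

4


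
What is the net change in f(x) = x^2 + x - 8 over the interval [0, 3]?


Net change = f(b) - f(a)
f(x) = x^2 + x - 8
Compute f(3):
f(3) = 1 * 3^2 + 1 * 3 - 8
= 9 + 3 - 8
= 4
Compute f(0):
f(0) = 1 * 0^2 + 1 * 0 - 8
= 0 + 0 - 8
= -8
Net change = 4 - (-8) = 12

12


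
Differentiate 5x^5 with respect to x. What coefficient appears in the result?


We apply the power rule: d/dx [ax^n] = a*n * x^(n-1)
d/dx [5x^5]
= 5 * 5 * x^(5-1)
= 25x^4
The coefficient is 25

25


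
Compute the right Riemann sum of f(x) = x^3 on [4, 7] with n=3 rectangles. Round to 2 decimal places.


Right Riemann sum uses right endpoints of each subinterval.
Interval: [4, 7], n = 3
dx = (7 - 4) / 3 = 1
Right endpoints: [5, 6, 7]
f values: [125, 216, 343]
Sum = dx * (sum of f values)
= 1 * 684
= 684 = 684.00

684.00


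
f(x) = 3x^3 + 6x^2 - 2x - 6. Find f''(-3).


First derivative:
f'(x) = 9x^2 + 12x - 2
Second derivative:
f''(x) = 18x + 12
Substitute x = -3:
f''(-3) = 18 * (-3) + 12
= -54 + 12
= -42

-42


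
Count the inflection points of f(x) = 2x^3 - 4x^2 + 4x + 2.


Inflection points occur where f''(x) = 0 and concavity changes.
f(x) = 2x^3 - 4x^2 + 4x + 2
f'(x) = 6x^2 - 8x + 4
f''(x) = 12x - 8
Set f''(x) = 0:
12x - 8 = 0
x = 8 / 12 = 2/3
Since f''(x) is linear (degree 1), it changes sign at this point.
Therefore there is exactly 1 inflection point.

1


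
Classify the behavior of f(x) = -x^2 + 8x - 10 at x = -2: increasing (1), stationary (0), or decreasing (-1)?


Compute f'(x) to determine behavior:
f'(x) = -2x + 8
f'(-2) = -2 * (-2) + 8
= 4 + 8
= 12
Since f'(-2) > 0, the function is increasing (1)

1


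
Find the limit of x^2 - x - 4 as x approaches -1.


Since polynomials are continuous, we use direct substitution.
lim(x->-1) of x^2 - x - 4
= 1 * (-1)^2 - 1 * (-1) - 4
= 1 + 1 - 4
= -2

-2


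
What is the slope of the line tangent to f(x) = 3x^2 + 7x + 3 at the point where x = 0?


The slope of the tangent line equals f'(x) at the point.
f(x) = 3x^2 + 7x + 3
f'(x) = 6x + 7
At x = 0:
f'(0) = 6 * 0 + 7
= 0 + 7
= 7

7


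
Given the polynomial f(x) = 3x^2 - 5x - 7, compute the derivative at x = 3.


Differentiate term by term using power and sum rules:
f(x) = 3x^2 - 5x - 7
f'(x) = 6x - 5
Substitute x = 3:
f'(3) = 6 * 3 - 5
= 18 - 5
= 13

13


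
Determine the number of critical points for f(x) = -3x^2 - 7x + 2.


Find where f'(x) = 0:
f'(x) = -6x - 7
Set f'(x) = 0:
-6x - 7 = 0
x = 7 / (-6) = -7/6
This is a linear equation in x, so there is exactly one solution.
Number of critical points: 1

1


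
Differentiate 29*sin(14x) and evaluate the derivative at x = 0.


Apply the chain rule to differentiate 29*sin(14x):
d/dx [29*sin(14x)]
= 29 * cos(14x) * d/dx(14x)
= 29 * 14 * cos(14x)
= 406 * cos(14x)
Evaluate at x = 0:
= 406 * cos(0)
= 406 * 1
= 406

406


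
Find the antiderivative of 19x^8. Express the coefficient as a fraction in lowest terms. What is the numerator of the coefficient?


Apply the power rule for integration:
integral of ax^n dx = a/(n+1) * x^(n+1) + C
integral of 19x^8 dx
= 19/9 * x^9 + C
The coefficient in lowest terms is 19/9, and its numerator is 19

19


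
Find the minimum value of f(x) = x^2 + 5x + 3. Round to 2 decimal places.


For a quadratic f(x) = ax^2 + bx + c with a > 0, the minimum is at the vertex.
Vertex x-coordinate: x = -b/(2a)
x = -(5) / (2 * 1)
x = -5/2
Substitute back to find the minimum value:
f(-5/2) = 1 * (-5/2)^2 + 5 * (-5/2) + 3
= 25/4 - 25/2 + 3
= -13/4 = -3.25

-3.25


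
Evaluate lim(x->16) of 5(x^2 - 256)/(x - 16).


Direct substitution gives 0/0, so we factor the numerator.
Factor: 5(x^2 - 256) = 5 * (x - 16)(x + 16)
Cancel the common factor (x - 16):
5(x^2 - 256)/(x - 16) = 5 * (x + 16)
Now substitute x = 16:
= 5 * (16 + 16) = 160

160


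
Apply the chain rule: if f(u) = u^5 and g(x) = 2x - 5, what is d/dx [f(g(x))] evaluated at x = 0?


Using the chain rule: (f(g(x)))' = f'(g(x)) * g'(x)
First, find g(0):
g(0) = 2 * 0 - 5 = -5
Next, f'(u) = 5u^4
And g'(x) = 2
So f'(g(0)) * g'(0)
= 5 * (-5)^4 * 2
= 5 * 625 * 2
= 6250

6250


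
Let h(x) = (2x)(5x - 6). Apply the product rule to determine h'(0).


Let u(x) = 2x and v(x) = 5x - 6
u'(x) = 2
v'(x) = 5
Product rule: h'(x) = u'(x)*v(x) + u(x)*v'(x)
= 2 * (5x - 6) + (2x) * 5
At x = 0:
u(0) = 2 * 0 + 0 = 0
v(0) = 5 * 0 - 6 = -6
h'(0) = 2 * (-6) + 0 * 5
= -12 + 0
= -12

-12


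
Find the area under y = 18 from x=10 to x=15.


The area under a constant function y = 18 is a rectangle.
Width = 15 - 10 = 5
Height = 18
Area = width * height
= 5 * 18
= 90

90


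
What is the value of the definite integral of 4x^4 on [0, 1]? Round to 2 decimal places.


Find the antiderivative of 4x^4:
F(x) = 4/5 * x^5
Apply the Fundamental Theorem of Calculus:
F(1) - F(0)
= 4/5 * 1^5 - 4/5 * 0^5
= 4/5 * (1 - 0)
= 4/5 * 1
= 4/5 = 0.80

0.80


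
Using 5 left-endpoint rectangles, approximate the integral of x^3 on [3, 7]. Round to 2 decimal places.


Left Riemann sum uses left endpoints of each subinterval.
Interval: [3, 7], n = 5
dx = (7 - 3) / 5 = 4/5
Left endpoints: [3, 19/5, 23/5, 27/5, 31/5]
f values: [27, 6859/125, 12167/125, 19683/125, 29791/125]
Sum = dx * (sum of f values)
= 4/5 * 575
= 460 = 460.00

460.00


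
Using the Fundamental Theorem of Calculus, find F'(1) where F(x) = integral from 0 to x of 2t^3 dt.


By the Fundamental Theorem of Calculus (Part 1):
If F(x) = integral from 0 to x of f(t) dt, then F'(x) = f(x)
Here f(t) = 2t^3
So F'(x) = 2x^3
Evaluate at x = 1:
F'(1) = 2 * 1^3
= 2 * 1
= 2

2


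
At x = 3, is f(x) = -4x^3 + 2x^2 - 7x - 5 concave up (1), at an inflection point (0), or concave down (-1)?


Concavity is determined by the sign of f''(x).
f(x) = -4x^3 + 2x^2 - 7x - 5
f'(x) = -12x^2 + 4x - 7
f''(x) = -24x + 4
f''(3) = -24 * 3 + 4
= -72 + 4
= -68
Since f''(3) < 0, the function is concave down (-1)

-1


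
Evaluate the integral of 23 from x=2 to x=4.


The integral of a constant k over [a, b] equals k * (b - a).
integral from 2 to 4 of 23 dx
= 23 * (4 - 2)
= 23 * 2
= 46

46


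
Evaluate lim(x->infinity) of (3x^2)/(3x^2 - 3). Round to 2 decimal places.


For limits at infinity with equal-degree polynomials,
we compare leading coefficients.
Numerator leading term: 3x^2
Denominator leading term: 3x^2
Divide both by x^2:
lim = (3) / (3 - 3/x^2)
As x -> infinity, the 1/x and 1/x^2 terms vanish:
= 3/3 = 1 = 1.00

1.00


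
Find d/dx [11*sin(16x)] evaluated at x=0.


Apply the chain rule to differentiate 11*sin(16x):
d/dx [11*sin(16x)]
= 11 * cos(16x) * d/dx(16x)
= 11 * 16 * cos(16x)
= 176 * cos(16x)
Evaluate at x = 0:
= 176 * cos(0)
= 176 * 1
= 176

176


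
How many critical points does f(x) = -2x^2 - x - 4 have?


Find where f'(x) = 0:
f'(x) = -4x - 1
Set f'(x) = 0:
-4x - 1 = 0
x = 1 / (-4) = -1/4
This is a linear equation in x, so there is exactly one solution.
Number of critical points: 1

1


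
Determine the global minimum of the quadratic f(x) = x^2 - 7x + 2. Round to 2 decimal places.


For a quadratic f(x) = ax^2 + bx + c with a > 0, the minimum is at the vertex.
Vertex x-coordinate: x = -b/(2a)
x = -(-7) / (2 * 1)
x = 7/2
Substitute back to find the minimum value:
f(7/2) = 1 * (7/2)^2 - 7 * (7/2) + 2
= 49/4 - 49/2 + 2
= -41/4 = -10.25

-10.25


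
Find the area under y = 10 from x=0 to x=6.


The area under a constant function y = 10 is a rectangle.
Width = 6 - 0 = 6
Height = 10
Area = width * height
= 6 * 10
= 60

60


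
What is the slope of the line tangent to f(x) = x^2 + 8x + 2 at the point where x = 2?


The slope of the tangent line equals f'(x) at the point.
f(x) = x^2 + 8x + 2
f'(x) = 2x + 8
At x = 2:
f'(2) = 2 * 2 + 8
= 4 + 8
= 12

12


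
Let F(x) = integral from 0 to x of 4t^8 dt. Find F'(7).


By the Fundamental Theorem of Calculus (Part 1):
If F(x) = integral from 0 to x of f(t) dt, then F'(x) = f(x)
Here f(t) = 4t^8
So F'(x) = 4x^8
Evaluate at x = 7:
F'(7) = 4 * 7^8
= 4 * 5764801
= 23059204

23059204


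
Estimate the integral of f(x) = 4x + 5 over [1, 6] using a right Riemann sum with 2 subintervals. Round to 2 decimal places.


Right Riemann sum uses right endpoints of each subinterval.
Interval: [1, 6], n = 2
dx = (6 - 1) / 2 = 5/2
Right endpoints: [7/2, 6]
f values: [19, 29]
Sum = dx * (sum of f values)
= 5/2 * 48
= 120 = 120.00

120.00


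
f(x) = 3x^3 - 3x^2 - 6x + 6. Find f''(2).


First derivative:
f'(x) = 9x^2 - 6x - 6
Second derivative:
f''(x) = 18x - 6
Substitute x = 2:
f''(2) = 18 * 2 - 6
= 36 - 6
= 30

30


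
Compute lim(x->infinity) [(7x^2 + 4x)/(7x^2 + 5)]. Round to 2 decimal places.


For limits at infinity with equal-degree polynomials,
we compare leading coefficients.
Numerator leading term: 7x^2
Denominator leading term: 7x^2
Divide both by x^2:
lim = (7 + 4/x) / (7 + 5/x^2)
As x -> infinity, the 1/x and 1/x^2 terms vanish:
= 7/7 = 1 = 1.00

1.00


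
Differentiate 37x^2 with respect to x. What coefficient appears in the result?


We apply the power rule: d/dx [ax^n] = a*n * x^(n-1)
d/dx [37x^2]
= 37 * 2 * x^(2-1)
= 74x
The coefficient is 74

74


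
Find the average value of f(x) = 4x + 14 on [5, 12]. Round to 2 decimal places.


Average value = 1/(b-a) * integral from a to b of f(x) dx
First compute the integral of 4x + 14:
F(x) = 2x^2 + 14x
F(12) = 2 * 144 + 14 * 12 = 456
F(5) = 2 * 25 + 14 * 5 = 120
Integral = 456 - 120 = 336
Average = 336 / (12 - 5) = 336 / 7
= 48 = 48.00

48.00


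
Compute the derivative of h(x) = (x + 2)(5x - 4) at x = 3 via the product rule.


Let u(x) = x + 2 and v(x) = 5x - 4
u'(x) = 1
v'(x) = 5
Product rule: h'(x) = u'(x)*v(x) + u(x)*v'(x)
= 1 * (5x - 4) + (x + 2) * 5
At x = 3:
u(3) = 1 * 3 + 2 = 5
v(3) = 5 * 3 - 4 = 11
h'(3) = 1 * 11 + 5 * 5
= 11 + 25
= 36

36


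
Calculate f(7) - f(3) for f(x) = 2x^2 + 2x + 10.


Net change = f(b) - f(a)
f(x) = 2x^2 + 2x + 10
Compute f(7):
f(7) = 2 * 7^2 + 2 * 7 + 10
= 98 + 14 + 10
= 122
Compute f(3):
f(3) = 2 * 3^2 + 2 * 3 + 10
= 18 + 6 + 10
= 34
Net change = 122 - 34 = 88

88


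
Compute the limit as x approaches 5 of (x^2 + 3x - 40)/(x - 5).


Direct substitution gives 0/0, so we factor the numerator.
Factor: (x^2 + 3x - 40) = (x - 5)(x + 8)
Cancel the common factor (x - 5):
(x^2 + 3x - 40)/(x - 5) = (x + 8)
Now substitute x = 5:
= (5) - (-8) = 13

13


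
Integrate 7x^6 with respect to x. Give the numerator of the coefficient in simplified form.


Apply the power rule for integration:
integral of ax^n dx = a/(n+1) * x^(n+1) + C
integral of 7x^6 dx
= 7/7 * x^7 + C
= 1 * x^7 + C
The coefficient in lowest terms is 1 = 1/1, so its numerator is 1

1


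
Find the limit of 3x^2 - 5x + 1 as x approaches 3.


Since polynomials are continuous, we use direct substitution.
lim(x->3) of 3x^2 - 5x + 1
= 3 * 3^2 - 5 * 3 + 1
= 27 - 15 + 1
= 13

13


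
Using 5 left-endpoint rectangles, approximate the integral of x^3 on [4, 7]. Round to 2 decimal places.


Left Riemann sum uses left endpoints of each subinterval.
Interval: [4, 7], n = 5
dx = (7 - 4) / 5 = 3/5
Left endpoints: [4, 23/5, 26/5, 29/5, 32/5]
f values: [64, 12167/125, 17576/125, 24389/125, 32768/125]
Sum = dx * (sum of f values)
= 3/5 * 3796/5
= 11388/25 = 455.52

455.52


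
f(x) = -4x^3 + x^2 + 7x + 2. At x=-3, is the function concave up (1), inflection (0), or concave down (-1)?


Concavity is determined by the sign of f''(x).
f(x) = -4x^3 + x^2 + 7x + 2
f'(x) = -12x^2 + 2x + 7
f''(x) = -24x + 2
f''(-3) = -24 * (-3) + 2
= 72 + 2
= 74
Since f''(-3) > 0, the function is concave up (1)

1


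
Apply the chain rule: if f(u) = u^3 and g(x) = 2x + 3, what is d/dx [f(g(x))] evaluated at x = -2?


Using the chain rule: (f(g(x)))' = f'(g(x)) * g'(x)
First, find g(-2):
g(-2) = 2 * (-2) + 3 = -1
Next, f'(u) = 3u^2
And g'(x) = 2
So f'(g(-2)) * g'(-2)
= 3 * (-1)^2 * 2
= 3 * 1 * 2
= 6

6


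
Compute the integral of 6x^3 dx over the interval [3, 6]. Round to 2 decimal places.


Find the antiderivative of 6x^3:
F(x) = 6/4 * x^4
Apply the Fundamental Theorem of Calculus:
F(6) - F(3)
= 6/4 * 6^4 - 6/4 * 3^4
= 6/4 * (1296 - 81)
= 6/4 * 1215
= 3645/2 = 1822.50

1822.50


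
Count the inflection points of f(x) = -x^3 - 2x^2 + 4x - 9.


Inflection points occur where f''(x) = 0 and concavity changes.
f(x) = -x^3 - 2x^2 + 4x - 9
f'(x) = -3x^2 - 4x + 4
f''(x) = -6x - 4
Set f''(x) = 0:
-6x - 4 = 0
x = 4 / (-6) = -2/3
Since f''(x) is linear (degree 1), it changes sign at this point.
Therefore there is exactly 1 inflection point.

1


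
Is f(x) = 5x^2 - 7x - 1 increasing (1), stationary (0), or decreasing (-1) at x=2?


Compute f'(x) to determine behavior:
f'(x) = 10x - 7
f'(2) = 10 * 2 - 7
= 20 - 7
= 13
Since f'(2) > 0, the function is increasing (1)

1


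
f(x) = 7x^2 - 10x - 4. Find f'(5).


Differentiate term by term using power and sum rules:
f(x) = 7x^2 - 10x - 4
f'(x) = 14x - 10
Substitute x = 5:
f'(5) = 14 * 5 - 10
= 70 - 10
= 60

60


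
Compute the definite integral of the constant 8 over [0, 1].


The integral of a constant k over [a, b] equals k * (b - a).
integral from 0 to 1 of 8 dx
= 8 * (1 - 0)
= 8 * 1
= 8

8


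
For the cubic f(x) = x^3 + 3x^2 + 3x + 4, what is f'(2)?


Differentiate f(x) = x^3 + 3x^2 + 3x + 4 term by term:
f'(x) = 3x^2 + 6x + 3
Substitute x = 2:
f'(2) = 3 * 2^2 + 6 * 2 + 3
= 12 + 12 + 3
= 27

27


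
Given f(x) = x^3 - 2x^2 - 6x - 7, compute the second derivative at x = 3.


First derivative:
f'(x) = 3x^2 - 4x - 6
Second derivative:
f''(x) = 6x - 4
Substitute x = 3:
f''(3) = 6 * 3 - 4
= 18 - 4
= 14

14


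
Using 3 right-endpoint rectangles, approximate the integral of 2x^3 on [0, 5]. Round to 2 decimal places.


Right Riemann sum uses right endpoints of each subinterval.
Interval: [0, 5], n = 3
dx = (5 - 0) / 3 = 5/3
Right endpoints: [5/3, 10/3, 5]
f values: [250/27, 2000/27, 250]
Sum = dx * (sum of f values)
= 5/3 * 1000/3
= 5000/9 ≈ 555.56

555.56


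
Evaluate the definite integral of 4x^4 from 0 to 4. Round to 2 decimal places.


Find the antiderivative of 4x^4:
F(x) = 4/5 * x^5
Apply the Fundamental Theorem of Calculus:
F(4) - F(0)
= 4/5 * 4^5 - 4/5 * 0^5
= 4/5 * (1024 - 0)
= 4/5 * 1024
= 4096/5 = 819.20

819.20


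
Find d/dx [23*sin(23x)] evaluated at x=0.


Apply the chain rule to differentiate 23*sin(23x):
d/dx [23*sin(23x)]
= 23 * cos(23x) * d/dx(23x)
= 23 * 23 * cos(23x)
= 529 * cos(23x)
Evaluate at x = 0:
= 529 * cos(0)
= 529 * 1
= 529

529


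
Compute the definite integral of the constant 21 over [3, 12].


The integral of a constant k over [a, b] equals k * (b - a).
integral from 3 to 12 of 21 dx
= 21 * (12 - 3)
= 21 * 9
= 189

189


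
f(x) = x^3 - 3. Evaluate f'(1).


Differentiate f(x) = x^3 - 3 term by term:
f'(x) = 3x^2
Substitute x = 1:
f'(1) = 3 * 1^2 + 0 * 1 + 0
= 3 + 0 + 0
= 3

3


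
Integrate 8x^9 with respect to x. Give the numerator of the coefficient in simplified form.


Apply the power rule for integration:
integral of ax^n dx = a/(n+1) * x^(n+1) + C
integral of 8x^9 dx
= 8/10 * x^10 + C
= 4/5 * x^10 + C
The coefficient in lowest terms is 4/5, and its numerator is 4

4


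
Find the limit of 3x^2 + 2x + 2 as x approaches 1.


Since polynomials are continuous, we use direct substitution.
lim(x->1) of 3x^2 + 2x + 2
= 3 * 1^2 + 2 * 1 + 2
= 3 + 2 + 2
= 7

7


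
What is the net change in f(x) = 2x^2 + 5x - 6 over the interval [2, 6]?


Net change = f(b) - f(a)
f(x) = 2x^2 + 5x - 6
Compute f(6):
f(6) = 2 * 6^2 + 5 * 6 - 6
= 72 + 30 - 6
= 96
Compute f(2):
f(2) = 2 * 2^2 + 5 * 2 - 6
= 8 + 10 - 6
= 12
Net change = 96 - 12 = 84

84


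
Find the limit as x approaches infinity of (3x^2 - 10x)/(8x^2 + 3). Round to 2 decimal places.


For limits at infinity with equal-degree polynomials,
we compare leading coefficients.
Numerator leading term: 3x^2
Denominator leading term: 8x^2
Divide both by x^2:
lim = (3 - 10/x) / (8 + 3/x^2)
As x -> infinity, the 1/x and 1/x^2 terms vanish:
= 3/8 ≈ 0.38

0.38


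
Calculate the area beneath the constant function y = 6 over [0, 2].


The area under a constant function y = 6 is a rectangle.
Width = 2 - 0 = 2
Height = 6
Area = width * height
= 2 * 6
= 12

12


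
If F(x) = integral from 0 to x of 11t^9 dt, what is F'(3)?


By the Fundamental Theorem of Calculus (Part 1):
If F(x) = integral from 0 to x of f(t) dt, then F'(x) = f(x)
Here f(t) = 11t^9
So F'(x) = 11x^9
Evaluate at x = 3:
F'(3) = 11 * 3^9
= 11 * 19683
= 216513

216513


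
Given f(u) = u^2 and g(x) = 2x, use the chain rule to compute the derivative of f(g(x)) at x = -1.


Using the chain rule: (f(g(x)))' = f'(g(x)) * g'(x)
First, find g(-1):
g(-1) = 2 * (-1) + 0 = -2
Next, f'(u) = 2u
And g'(x) = 2
So f'(g(-1)) * g'(-1)
= 2 * (-2) * 2
= -8

-8


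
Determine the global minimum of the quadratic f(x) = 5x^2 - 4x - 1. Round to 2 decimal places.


For a quadratic f(x) = ax^2 + bx + c with a > 0, the minimum is at the vertex.
Vertex x-coordinate: x = -b/(2a)
x = -(-4) / (2 * 5)
x = 4/10 = 2/5
Substitute back to find the minimum value:
f(2/5) = 5 * (2/5)^2 - 4 * (2/5) - 1
= 4/5 - 8/5 - 1
= -9/5 = -1.80

-1.80


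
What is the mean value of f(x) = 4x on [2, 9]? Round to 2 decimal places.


Average value = 1/(b-a) * integral from a to b of f(x) dx
First compute the integral of 4x:
F(x) = 2x^2
F(9) = 2 * 81 + 0 * 9 = 162
F(2) = 2 * 4 + 0 * 2 = 8
Integral = 162 - 8 = 154
Average = 154 / (9 - 2) = 154 / 7
= 22 = 22.00

22.00


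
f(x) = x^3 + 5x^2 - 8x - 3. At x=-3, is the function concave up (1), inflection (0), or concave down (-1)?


Concavity is determined by the sign of f''(x).
f(x) = x^3 + 5x^2 - 8x - 3
f'(x) = 3x^2 + 10x - 8
f''(x) = 6x + 10
f''(-3) = 6 * (-3) + 10
= -18 + 10
= -8
Since f''(-3) < 0, the function is concave down (-1)

-1


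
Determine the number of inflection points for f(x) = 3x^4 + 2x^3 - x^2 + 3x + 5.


Inflection points occur where f''(x) = 0 and concavity changes.
f(x) = 3x^4 + 2x^3 - x^2 + 3x + 5
f'(x) = 12x^3 + 6x^2 - 2x + 3
f''(x) = 36x^2 + 12x - 2
This is a quadratic in x. Use the discriminant to count real roots.
Discriminant = (12)^2 - 4 * 36 * (-2)
= 144 - (-288)
= 432
Since discriminant > 0, f''(x) = 0 has 2 distinct real solutions.
A quadratic with two distinct real roots changes sign at each root, so concavity changes at both.
Number of inflection points: 2

2


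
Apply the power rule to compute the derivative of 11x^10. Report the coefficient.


We apply the power rule: d/dx [ax^n] = a*n * x^(n-1)
d/dx [11x^10]
= 11 * 10 * x^(10-1)
= 110x^9
The coefficient is 110

110


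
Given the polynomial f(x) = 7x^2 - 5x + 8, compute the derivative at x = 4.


Differentiate term by term using power and sum rules:
f(x) = 7x^2 - 5x + 8
f'(x) = 14x - 5
Substitute x = 4:
f'(4) = 14 * 4 - 5
= 56 - 5
= 51

51


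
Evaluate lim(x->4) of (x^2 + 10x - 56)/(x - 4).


Direct substitution gives 0/0, so we factor the numerator.
Factor: (x^2 + 10x - 56) = (x - 4)(x + 14)
Cancel the common factor (x - 4):
(x^2 + 10x - 56)/(x - 4) = (x + 14)
Now substitute x = 4:
= (4) - (-14) = 18

18


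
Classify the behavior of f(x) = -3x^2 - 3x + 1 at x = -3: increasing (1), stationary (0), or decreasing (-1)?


Compute f'(x) to determine behavior:
f'(x) = -6x - 3
f'(-3) = -6 * (-3) - 3
= 18 - 3
= 15
Since f'(-3) > 0, the function is increasing (1)

1


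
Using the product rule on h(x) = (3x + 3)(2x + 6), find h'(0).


Let u(x) = 3x + 3 and v(x) = 2x + 6
u'(x) = 3
v'(x) = 2
Product rule: h'(x) = u'(x)*v(x) + u(x)*v'(x)
= 3 * (2x + 6) + (3x + 3) * 2
At x = 0:
u(0) = 3 * 0 + 3 = 3
v(0) = 2 * 0 + 6 = 6
h'(0) = 3 * 6 + 3 * 2
= 18 + 6
= 24

24


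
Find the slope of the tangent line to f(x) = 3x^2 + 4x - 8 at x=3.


The slope of the tangent line equals f'(x) at the point.
f(x) = 3x^2 + 4x - 8
f'(x) = 6x + 4
At x = 3:
f'(3) = 6 * 3 + 4
= 18 + 4
= 22

22


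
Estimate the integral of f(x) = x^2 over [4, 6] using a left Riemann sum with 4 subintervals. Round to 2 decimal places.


Left Riemann sum uses left endpoints of each subinterval.
Interval: [4, 6], n = 4
dx = (6 - 4) / 4 = 1/2
Left endpoints: [4, 9/2, 5, 11/2]
f values: [16, 81/4, 25, 121/4]
Sum = dx * (sum of f values)
= 1/2 * 183/2
= 183/4 = 45.75

45.75


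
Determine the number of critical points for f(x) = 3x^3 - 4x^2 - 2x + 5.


Find where f'(x) = 0:
f(x) = 3x^3 - 4x^2 - 2x + 5
f'(x) = 9x^2 - 8x - 2
This is a quadratic in x. Use the discriminant to count real roots.
Discriminant = (-8)^2 - 4 * 9 * (-2)
= 64 - (-72)
= 136
Since discriminant > 0, f'(x) = 0 has 2 real solutions.
Number of critical points: 2

2


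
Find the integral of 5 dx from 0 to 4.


The integral of a constant k over [a, b] equals k * (b - a).
integral from 0 to 4 of 5 dx
= 5 * (4 - 0)
= 5 * 4
= 20

20


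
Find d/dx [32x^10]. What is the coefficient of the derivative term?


We apply the power rule: d/dx [ax^n] = a*n * x^(n-1)
d/dx [32x^10]
= 32 * 10 * x^(10-1)
= 320x^9
The coefficient is 320

320


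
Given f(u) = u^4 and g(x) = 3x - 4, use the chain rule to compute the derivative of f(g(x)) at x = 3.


Using the chain rule: (f(g(x)))' = f'(g(x)) * g'(x)
First, find g(3):
g(3) = 3 * 3 - 4 = 5
Next, f'(u) = 4u^3
And g'(x) = 3
So f'(g(3)) * g'(3)
= 4 * 5^3 * 3
= 4 * 125 * 3
= 1500

1500


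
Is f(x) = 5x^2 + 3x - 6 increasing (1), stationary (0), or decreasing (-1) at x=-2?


Compute f'(x) to determine behavior:
f'(x) = 10x + 3
f'(-2) = 10 * (-2) + 3
= -20 + 3
= -17
Since f'(-2) < 0, the function is decreasing (-1)

-1


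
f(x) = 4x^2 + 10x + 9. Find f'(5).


Differentiate term by term using power and sum rules:
f(x) = 4x^2 + 10x + 9
f'(x) = 8x + 10
Substitute x = 5:
f'(5) = 8 * 5 + 10
= 40 + 10
= 50

50


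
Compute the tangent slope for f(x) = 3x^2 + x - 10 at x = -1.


The slope of the tangent line equals f'(x) at the point.
f(x) = 3x^2 + x - 10
f'(x) = 6x + 1
At x = -1:
f'(-1) = 6 * (-1) + 1
= -6 + 1
= -5

-5


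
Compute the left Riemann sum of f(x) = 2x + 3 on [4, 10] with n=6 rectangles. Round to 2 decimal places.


Left Riemann sum uses left endpoints of each subinterval.
Interval: [4, 10], n = 6
dx = (10 - 4) / 6 = 1
Left endpoints: [4, 5, 6, 7, 8, 9]
f values: [11, 13, 15, 17, 19, 21]
Sum = dx * (sum of f values)
= 1 * 96
= 96 = 96.00

96.00


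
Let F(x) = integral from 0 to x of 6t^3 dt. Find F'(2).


By the Fundamental Theorem of Calculus (Part 1):
If F(x) = integral from 0 to x of f(t) dt, then F'(x) = f(x)
Here f(t) = 6t^3
So F'(x) = 6x^3
Evaluate at x = 2:
F'(2) = 6 * 2^3
= 6 * 8
= 48

48


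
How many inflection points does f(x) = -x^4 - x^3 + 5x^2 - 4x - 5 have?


Inflection points occur where f''(x) = 0 and concavity changes.
f(x) = -x^4 - x^3 + 5x^2 - 4x - 5
f'(x) = -4x^3 - 3x^2 + 10x - 4
f''(x) = -12x^2 - 6x + 10
This is a quadratic in x. Use the discriminant to count real roots.
Discriminant = (-6)^2 - 4 * (-12) * 10
= 36 - (-480)
= 516
Since discriminant > 0, f''(x) = 0 has 2 distinct real solutions.
A quadratic with two distinct real roots changes sign at each root, so concavity changes at both.
Number of inflection points: 2

2


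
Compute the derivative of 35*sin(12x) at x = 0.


Apply the chain rule to differentiate 35*sin(12x):
d/dx [35*sin(12x)]
= 35 * cos(12x) * d/dx(12x)
= 35 * 12 * cos(12x)
= 420 * cos(12x)
Evaluate at x = 0:
= 420 * cos(0)
= 420 * 1
= 420

420


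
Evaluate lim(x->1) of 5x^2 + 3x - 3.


Since polynomials are continuous, we use direct substitution.
lim(x->1) of 5x^2 + 3x - 3
= 5 * 1^2 + 3 * 1 - 3
= 5 + 3 - 3
= 5

5


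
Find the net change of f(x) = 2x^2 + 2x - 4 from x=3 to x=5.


Net change = f(b) - f(a)
f(x) = 2x^2 + 2x - 4
Compute f(5):
f(5) = 2 * 5^2 + 2 * 5 - 4
= 50 + 10 - 4
= 56
Compute f(3):
f(3) = 2 * 3^2 + 2 * 3 - 4
= 18 + 6 - 4
= 20
Net change = 56 - 20 = 36

36


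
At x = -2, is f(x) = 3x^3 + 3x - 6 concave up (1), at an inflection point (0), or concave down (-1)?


Concavity is determined by the sign of f''(x).
f(x) = 3x^3 + 3x - 6
f'(x) = 9x^2 + 3
f''(x) = 18x
f''(-2) = 18 * (-2) + 0
= -36 + 0
= -36
Since f''(-2) < 0, the function is concave down (-1)

-1


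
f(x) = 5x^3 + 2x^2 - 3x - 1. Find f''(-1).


First derivative:
f'(x) = 15x^2 + 4x - 3
Second derivative:
f''(x) = 30x + 4
Substitute x = -1:
f''(-1) = 30 * (-1) + 4
= -30 + 4
= -26

-26


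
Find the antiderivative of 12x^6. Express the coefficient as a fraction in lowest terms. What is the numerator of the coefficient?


Apply the power rule for integration:
integral of ax^n dx = a/(n+1) * x^(n+1) + C
integral of 12x^6 dx
= 12/7 * x^7 + C
The coefficient in lowest terms is 12/7, and its numerator is 12

12


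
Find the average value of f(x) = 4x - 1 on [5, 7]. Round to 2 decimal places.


Average value = 1/(b-a) * integral from a to b of f(x) dx
First compute the integral of 4x - 1:
F(x) = 2x^2 - x
F(7) = 2 * 49 - 1 * 7 = 91
F(5) = 2 * 25 - 1 * 5 = 45
Integral = 91 - 45 = 46
Average = 46 / (7 - 5) = 46 / 2
= 23 = 23.00

23.00


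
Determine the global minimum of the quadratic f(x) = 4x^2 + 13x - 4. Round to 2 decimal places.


For a quadratic f(x) = ax^2 + bx + c with a > 0, the minimum is at the vertex.
Vertex x-coordinate: x = -b/(2a)
x = -(13) / (2 * 4)
x = -13/8
Substitute back to find the minimum value:
f(-13/8) = 4 * (-13/8)^2 + 13 * (-13/8) - 4
= 169/16 - 169/8 - 4
= -233/16 ≈ -14.56

-14.56


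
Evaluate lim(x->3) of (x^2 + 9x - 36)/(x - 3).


Direct substitution gives 0/0, so we factor the numerator.
Factor: (x^2 + 9x - 36) = (x - 3)(x + 12)
Cancel the common factor (x - 3):
(x^2 + 9x - 36)/(x - 3) = (x + 12)
Now substitute x = 3:
= (3) - (-12) = 15

15


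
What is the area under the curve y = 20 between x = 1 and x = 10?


The area under a constant function y = 20 is a rectangle.
Width = 10 - 1 = 9
Height = 20
Area = width * height
= 9 * 20
= 180

180


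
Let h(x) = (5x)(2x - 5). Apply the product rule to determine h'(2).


Let u(x) = 5x and v(x) = 2x - 5
u'(x) = 5
v'(x) = 2
Product rule: h'(x) = u'(x)*v(x) + u(x)*v'(x)
= 5 * (2x - 5) + (5x) * 2
At x = 2:
u(2) = 5 * 2 + 0 = 10
v(2) = 2 * 2 - 5 = -1
h'(2) = 5 * (-1) + 10 * 2
= -5 + 20
= 15

15


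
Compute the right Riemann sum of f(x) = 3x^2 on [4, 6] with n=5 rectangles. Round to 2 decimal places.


Right Riemann sum uses right endpoints of each subinterval.
Interval: [4, 6], n = 5
dx = (6 - 4) / 5 = 2/5
Right endpoints: [22/5, 24/5, 26/5, 28/5, 6]
f values: [1452/25, 1728/25, 2028/25, 2352/25, 108]
Sum = dx * (sum of f values)
= 2/5 * 2052/5
= 4104/25 = 164.16

164.16


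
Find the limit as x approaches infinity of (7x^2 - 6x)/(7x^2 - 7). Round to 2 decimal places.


For limits at infinity with equal-degree polynomials,
we compare leading coefficients.
Numerator leading term: 7x^2
Denominator leading term: 7x^2
Divide both by x^2:
lim = (7 - 6/x) / (7 - 7/x^2)
As x -> infinity, the 1/x and 1/x^2 terms vanish:
= 7/7 = 1 = 1.00

1.00


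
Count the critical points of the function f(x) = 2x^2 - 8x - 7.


Find where f'(x) = 0:
f'(x) = 4x - 8
Set f'(x) = 0:
4x - 8 = 0
x = 8 / 4 = 2
This is a linear equation in x, so there is exactly one solution.
Number of critical points: 1

1


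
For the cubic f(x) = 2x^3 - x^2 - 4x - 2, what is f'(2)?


Differentiate f(x) = 2x^3 - x^2 - 4x - 2 term by term:
f'(x) = 6x^2 - 2x - 4
Substitute x = 2:
f'(2) = 6 * 2^2 - 2 * 2 - 4
= 24 - 4 - 4
= 16

16


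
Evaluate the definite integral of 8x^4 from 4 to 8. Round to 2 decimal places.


Find the antiderivative of 8x^4:
F(x) = 8/5 * x^5
Apply the Fundamental Theorem of Calculus:
F(8) - F(4)
= 8/5 * 8^5 - 8/5 * 4^5
= 8/5 * (32768 - 1024)
= 8/5 * 31744
= 253952/5 = 50790.40

50790.40


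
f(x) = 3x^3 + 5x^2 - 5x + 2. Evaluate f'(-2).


Differentiate f(x) = 3x^3 + 5x^2 - 5x + 2 term by term:
f'(x) = 9x^2 + 10x - 5
Substitute x = -2:
f'(-2) = 9 * (-2)^2 + 10 * (-2) - 5
= 36 - 20 - 5
= 11

11


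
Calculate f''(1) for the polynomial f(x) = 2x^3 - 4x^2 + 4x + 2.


First derivative:
f'(x) = 6x^2 - 8x + 4
Second derivative:
f''(x) = 12x - 8
Substitute x = 1:
f''(1) = 12 * 1 - 8
= 12 - 8
= 4

4


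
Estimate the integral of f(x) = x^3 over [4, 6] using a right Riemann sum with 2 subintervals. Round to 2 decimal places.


Right Riemann sum uses right endpoints of each subinterval.
Interval: [4, 6], n = 2
dx = (6 - 4) / 2 = 1
Right endpoints: [5, 6]
f values: [125, 216]
Sum = dx * (sum of f values)
= 1 * 341
= 341 = 341.00

341.00


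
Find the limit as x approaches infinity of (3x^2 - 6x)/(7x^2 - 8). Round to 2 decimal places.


For limits at infinity with equal-degree polynomials,
we compare leading coefficients.
Numerator leading term: 3x^2
Denominator leading term: 7x^2
Divide both by x^2:
lim = (3 - 6/x) / (7 - 8/x^2)
As x -> infinity, the 1/x and 1/x^2 terms vanish:
= 3/7 ≈ 0.43

0.43


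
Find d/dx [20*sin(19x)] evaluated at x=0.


Apply the chain rule to differentiate 20*sin(19x):
d/dx [20*sin(19x)]
= 20 * cos(19x) * d/dx(19x)
= 20 * 19 * cos(19x)
= 380 * cos(19x)
Evaluate at x = 0:
= 380 * cos(0)
= 380 * 1
= 380

380


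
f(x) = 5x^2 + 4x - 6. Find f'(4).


Differentiate term by term using power and sum rules:
f(x) = 5x^2 + 4x - 6
f'(x) = 10x + 4
Substitute x = 4:
f'(4) = 10 * 4 + 4
= 40 + 4
= 44

44


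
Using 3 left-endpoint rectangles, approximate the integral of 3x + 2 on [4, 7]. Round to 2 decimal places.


Left Riemann sum uses left endpoints of each subinterval.
Interval: [4, 7], n = 3
dx = (7 - 4) / 3 = 1
Left endpoints: [4, 5, 6]
f values: [14, 17, 20]
Sum = dx * (sum of f values)
= 1 * 51
= 51 = 51.00

51.00


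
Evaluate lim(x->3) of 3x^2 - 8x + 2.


Since polynomials are continuous, we use direct substitution.
lim(x->3) of 3x^2 - 8x + 2
= 3 * 3^2 - 8 * 3 + 2
= 27 - 24 + 2
= 5

5


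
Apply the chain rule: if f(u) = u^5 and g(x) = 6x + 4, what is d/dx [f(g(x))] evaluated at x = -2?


Using the chain rule: (f(g(x)))' = f'(g(x)) * g'(x)
First, find g(-2):
g(-2) = 6 * (-2) + 4 = -8
Next, f'(u) = 5u^4
And g'(x) = 6
So f'(g(-2)) * g'(-2)
= 5 * (-8)^4 * 6
= 5 * 4096 * 6
= 122880

122880


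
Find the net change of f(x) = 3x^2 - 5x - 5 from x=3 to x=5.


Net change = f(b) - f(a)
f(x) = 3x^2 - 5x - 5
Compute f(5):
f(5) = 3 * 5^2 - 5 * 5 - 5
= 75 - 25 - 5
= 45
Compute f(3):
f(3) = 3 * 3^2 - 5 * 3 - 5
= 27 - 15 - 5
= 7
Net change = 45 - 7 = 38

38


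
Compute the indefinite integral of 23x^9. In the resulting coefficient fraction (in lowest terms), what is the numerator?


Apply the power rule for integration:
integral of ax^n dx = a/(n+1) * x^(n+1) + C
integral of 23x^9 dx
= 23/10 * x^10 + C
The coefficient in lowest terms is 23/10, and its numerator is 23

23


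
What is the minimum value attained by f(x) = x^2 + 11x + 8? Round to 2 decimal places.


For a quadratic f(x) = ax^2 + bx + c with a > 0, the minimum is at the vertex.
Vertex x-coordinate: x = -b/(2a)
x = -(11) / (2 * 1)
x = -11/2
Substitute back to find the minimum value:
f(-11/2) = 1 * (-11/2)^2 + 11 * (-11/2) + 8
= 121/4 - 121/2 + 8
= -89/4 = -22.25

-22.25


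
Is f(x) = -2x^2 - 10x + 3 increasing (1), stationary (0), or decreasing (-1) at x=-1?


Compute f'(x) to determine behavior:
f'(x) = -4x - 10
f'(-1) = -4 * (-1) - 10
= 4 - 10
= -6
Since f'(-1) < 0, the function is decreasing (-1)

-1


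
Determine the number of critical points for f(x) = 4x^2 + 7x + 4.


Find where f'(x) = 0:
f'(x) = 8x + 7
Set f'(x) = 0:
8x + 7 = 0
x = -7 / 8 = -7/8
This is a linear equation in x, so there is exactly one solution.
Number of critical points: 1

1


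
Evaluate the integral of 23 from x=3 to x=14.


The integral of a constant k over [a, b] equals k * (b - a).
integral from 3 to 14 of 23 dx
= 23 * (14 - 3)
= 23 * 11
= 253

253


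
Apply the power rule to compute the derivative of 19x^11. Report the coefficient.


We apply the power rule: d/dx [ax^n] = a*n * x^(n-1)
d/dx [19x^11]
= 19 * 11 * x^(11-1)
= 209x^10
The coefficient is 209

209


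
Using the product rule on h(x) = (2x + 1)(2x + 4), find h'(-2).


Let u(x) = 2x + 1 and v(x) = 2x + 4
u'(x) = 2
v'(x) = 2
Product rule: h'(x) = u'(x)*v(x) + u(x)*v'(x)
= 2 * (2x + 4) + (2x + 1) * 2
At x = -2:
u(-2) = 2 * (-2) + 1 = -3
v(-2) = 2 * (-2) + 4 = 0
h'(-2) = 2 * 0 + (-3) * 2
= 0 - 6
= -6

-6


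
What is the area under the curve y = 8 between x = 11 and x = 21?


The area under a constant function y = 8 is a rectangle.
Width = 21 - 11 = 10
Height = 8
Area = width * height
= 10 * 8
= 80

80


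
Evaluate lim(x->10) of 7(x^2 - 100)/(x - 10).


Direct substitution gives 0/0, so we factor the numerator.
Factor: 7(x^2 - 100) = 7 * (x - 10)(x + 10)
Cancel the common factor (x - 10):
7(x^2 - 100)/(x - 10) = 7 * (x + 10)
Now substitute x = 10:
= 7 * (10 + 10) = 140

140


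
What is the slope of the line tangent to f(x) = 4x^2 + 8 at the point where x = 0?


The slope of the tangent line equals f'(x) at the point.
f(x) = 4x^2 + 8
f'(x) = 8x
At x = 0:
f'(0) = 8 * 0 + 0
= 0 + 0
= 0

0


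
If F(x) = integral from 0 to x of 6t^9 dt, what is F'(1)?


By the Fundamental Theorem of Calculus (Part 1):
If F(x) = integral from 0 to x of f(t) dt, then F'(x) = f(x)
Here f(t) = 6t^9
So F'(x) = 6x^9
Evaluate at x = 1:
F'(1) = 6 * 1^9
= 6 * 1
= 6

6


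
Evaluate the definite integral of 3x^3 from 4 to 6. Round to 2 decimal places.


Find the antiderivative of 3x^3:
F(x) = 3/4 * x^4
Apply the Fundamental Theorem of Calculus:
F(6) - F(4)
= 3/4 * 6^4 - 3/4 * 4^4
= 3/4 * (1296 - 256)
= 3/4 * 1040
= 780 = 780.00

780.00


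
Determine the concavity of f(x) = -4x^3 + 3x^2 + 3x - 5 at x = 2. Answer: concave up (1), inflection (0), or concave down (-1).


Concavity is determined by the sign of f''(x).
f(x) = -4x^3 + 3x^2 + 3x - 5
f'(x) = -12x^2 + 6x + 3
f''(x) = -24x + 6
f''(2) = -24 * 2 + 6
= -48 + 6
= -42
Since f''(2) < 0, the function is concave down (-1)

-1


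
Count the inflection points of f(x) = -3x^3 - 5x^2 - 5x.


Inflection points occur where f''(x) = 0 and concavity changes.
f(x) = -3x^3 - 5x^2 - 5x
f'(x) = -9x^2 - 10x - 5
f''(x) = -18x - 10
Set f''(x) = 0:
-18x - 10 = 0
x = 10 / (-18) = -5/9
Since f''(x) is linear (degree 1), it changes sign at this point.
Therefore there is exactly 1 inflection point.

1


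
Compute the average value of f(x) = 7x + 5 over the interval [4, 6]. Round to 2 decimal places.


Average value = 1/(b-a) * integral from a to b of f(x) dx
First compute the integral of 7x + 5:
F(x) = (7/2)x^2 + 5x
F(6) = 7/2 * 36 + 5 * 6 = 156
F(4) = 7/2 * 16 + 5 * 4 = 76
Integral = 156 - 76 = 80
Average = 80 / (6 - 4) = 80 / 2
= 40 = 40.00

40.00


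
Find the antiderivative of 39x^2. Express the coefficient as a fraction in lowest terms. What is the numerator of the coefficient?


Apply the power rule for integration:
integral of ax^n dx = a/(n+1) * x^(n+1) + C
integral of 39x^2 dx
= 39/3 * x^3 + C
= 13 * x^3 + C
The coefficient in lowest terms is 13 = 13/1, so its numerator is 13

13


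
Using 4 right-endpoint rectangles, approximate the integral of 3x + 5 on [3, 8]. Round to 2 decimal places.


Right Riemann sum uses right endpoints of each subinterval.
Interval: [3, 8], n = 4
dx = (8 - 3) / 4 = 5/4
Right endpoints: [17/4, 11/2, 27/4, 8]
f values: [71/4, 43/2, 101/4, 29]
Sum = dx * (sum of f values)
= 5/4 * 187/2
= 935/8 ≈ 116.88

116.88


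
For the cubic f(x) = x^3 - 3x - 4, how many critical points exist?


Find where f'(x) = 0:
f(x) = x^3 - 3x - 4
f'(x) = 3x^2 - 3
This is a quadratic in x. Use the discriminant to count real roots.
Discriminant = (0)^2 - 4 * 3 * (-3)
= 0 - (-36)
= 36
Since discriminant > 0, f'(x) = 0 has 2 real solutions.
Number of critical points: 2

2


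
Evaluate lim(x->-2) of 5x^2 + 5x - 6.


Since polynomials are continuous, we use direct substitution.
lim(x->-2) of 5x^2 + 5x - 6
= 5 * (-2)^2 + 5 * (-2) - 6
= 20 - 10 - 6
= 4

4


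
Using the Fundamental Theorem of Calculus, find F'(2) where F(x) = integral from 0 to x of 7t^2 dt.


By the Fundamental Theorem of Calculus (Part 1):
If F(x) = integral from 0 to x of f(t) dt, then F'(x) = f(x)
Here f(t) = 7t^2
So F'(x) = 7x^2
Evaluate at x = 2:
F'(2) = 7 * 2^2
= 7 * 4
= 28

28


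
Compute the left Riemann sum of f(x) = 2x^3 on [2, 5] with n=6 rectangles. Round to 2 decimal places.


Left Riemann sum uses left endpoints of each subinterval.
Interval: [2, 5], n = 6
dx = (5 - 2) / 6 = 1/2
Left endpoints: [2, 5/2, 3, 7/2, 4, 9/2]
f values: [16, 125/4, 54, 343/4, 128, 729/4]
Sum = dx * (sum of f values)
= 1/2 * 1989/4
= 1989/8 ≈ 248.63

248.63


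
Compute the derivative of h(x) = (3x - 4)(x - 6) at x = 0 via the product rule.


Let u(x) = 3x - 4 and v(x) = x - 6
u'(x) = 3
v'(x) = 1
Product rule: h'(x) = u'(x)*v(x) + u(x)*v'(x)
= 3 * (x - 6) + (3x - 4) * 1
At x = 0:
u(0) = 3 * 0 - 4 = -4
v(0) = 1 * 0 - 6 = -6
h'(0) = 3 * (-6) + (-4) * 1
= -18 - 4
= -22

-22


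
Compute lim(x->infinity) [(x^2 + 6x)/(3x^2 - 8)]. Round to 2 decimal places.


For limits at infinity with equal-degree polynomials,
we compare leading coefficients.
Numerator leading term: x^2
Denominator leading term: 3x^2
Divide both by x^2:
lim = (1 + 6/x) / (3 - 8/x^2)
As x -> infinity, the 1/x and 1/x^2 terms vanish:
= 1/3 ≈ 0.33

0.33


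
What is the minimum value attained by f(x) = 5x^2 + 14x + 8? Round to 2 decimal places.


For a quadratic f(x) = ax^2 + bx + c with a > 0, the minimum is at the vertex.
Vertex x-coordinate: x = -b/(2a)
x = -(14) / (2 * 5)
x = -14/10 = -7/5
Substitute back to find the minimum value:
f(-7/5) = 5 * (-7/5)^2 + 14 * (-7/5) + 8
= 49/5 - 98/5 + 8
= -9/5 = -1.80

-1.80
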